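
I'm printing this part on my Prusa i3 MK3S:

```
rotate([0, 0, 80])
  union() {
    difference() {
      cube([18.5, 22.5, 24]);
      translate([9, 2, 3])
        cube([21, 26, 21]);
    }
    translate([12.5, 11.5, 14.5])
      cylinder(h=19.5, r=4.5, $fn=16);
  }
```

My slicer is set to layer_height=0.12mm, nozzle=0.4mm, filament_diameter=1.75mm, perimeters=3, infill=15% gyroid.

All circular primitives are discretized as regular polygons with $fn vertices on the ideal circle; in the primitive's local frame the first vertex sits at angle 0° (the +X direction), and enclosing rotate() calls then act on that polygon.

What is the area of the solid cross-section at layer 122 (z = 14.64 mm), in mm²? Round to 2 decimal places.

At z = 14.64 mm: the cube (footprint 18.5×22.5) is included at this height (area 416.25 mm²); the cube at (9, 2) (footprint 21×26) is included at this height (area 546.00 mm²); After the difference (first − rest): starting from the 18.5×22.5 cube (416.25 mm²), the 21×26 cube at (9, 2) partially overlaps it — only the 194.75 mm² overlap (of its 546.00 mm²) is removed, clipping the outline — area = 221.50 mm²; the r=4.5 cylinder at (12.5, 11.5) contributes a regular 16-gon of circumradius 4.5 (area = (16/2)·4.500²·sin(360°/16) = 61.99 mm²); Merging all regions: the regions partially overlap — summed areas 283.49 mm² minus the doubly-counted overlap 3.50 mm² gives 279.99 mm² — area = 279.99 mm²; (rotated 80° about Z; rotation is an isometry so areas/perimeters/island counts are preserved). Overall, the cross-section is a single solid region. Net area = 279.99 mm².

279.99 mm²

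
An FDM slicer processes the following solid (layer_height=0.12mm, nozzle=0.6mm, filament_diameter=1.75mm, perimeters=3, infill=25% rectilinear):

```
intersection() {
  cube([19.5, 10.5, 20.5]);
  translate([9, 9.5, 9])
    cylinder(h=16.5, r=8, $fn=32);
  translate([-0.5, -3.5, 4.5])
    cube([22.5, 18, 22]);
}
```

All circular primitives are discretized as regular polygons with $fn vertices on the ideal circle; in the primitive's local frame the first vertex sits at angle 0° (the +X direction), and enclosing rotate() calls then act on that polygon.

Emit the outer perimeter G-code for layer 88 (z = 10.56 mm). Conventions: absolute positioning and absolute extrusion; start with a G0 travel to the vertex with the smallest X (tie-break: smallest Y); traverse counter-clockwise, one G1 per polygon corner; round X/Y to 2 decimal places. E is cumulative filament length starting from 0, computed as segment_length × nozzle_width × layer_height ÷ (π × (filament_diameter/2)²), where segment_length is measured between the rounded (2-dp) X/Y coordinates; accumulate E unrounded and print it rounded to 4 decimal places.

G0 X1.00 Y9.50 Z10.56
G1 X1.15 Y7.94 E0.0469
G1 X1.61 Y6.44 E0.0939
G1 X2.35 Y5.06 E0.1408
G1 X3.34 Y3.84 E0.1878
G1 X4.56 Y2.85 E0.2348
G1 X5.94 Y2.11 E0.2817
G1 X7.44 Y1.65 E0.3287
G1 X9.00 Y1.50 E0.3756
G1 X10.56 Y1.65 E0.4225
G1 X12.06 Y2.11 E0.4694
G1 X13.44 Y2.85 E0.5163
G1 X14.66 Y3.84 E0.5633
G1 X15.65 Y5.06 E0.6104
G1 X16.39 Y6.44 E0.6573
G1 X16.85 Y7.94 E0.7042
G1 X17.00 Y9.50 E0.7511
G1 X16.90 Y10.50 E0.7812
G1 X1.10 Y10.50 E1.2542
G1 X1.00 Y9.50 E1.2843

At z = 10.56 mm: the 19.5×10.5 cube contributes its full rectangle; the cylinder at (9, 9.5): section is a regular 32-gon, circumradius r=8; the cube at (-0.5, -3.5) (footprint 22.5×18) is included at this height; After intersecting: the r=8 cylinder at (9, 9.5) partially overlaps the 19.5×10.5 cube; clipping to the common part keeps 115.79 mm²; the running intersection lies inside the 22.5×18 cube at (-0.5, -3.5), so it is kept whole — 1 connected region. The outline is a single polygon with 19 vertices. Extrusion per mm of travel: 0.6 × 0.12 / (π × 0.875²) = 0.029934. Accumulating E over each segment gives final E = 1.2843.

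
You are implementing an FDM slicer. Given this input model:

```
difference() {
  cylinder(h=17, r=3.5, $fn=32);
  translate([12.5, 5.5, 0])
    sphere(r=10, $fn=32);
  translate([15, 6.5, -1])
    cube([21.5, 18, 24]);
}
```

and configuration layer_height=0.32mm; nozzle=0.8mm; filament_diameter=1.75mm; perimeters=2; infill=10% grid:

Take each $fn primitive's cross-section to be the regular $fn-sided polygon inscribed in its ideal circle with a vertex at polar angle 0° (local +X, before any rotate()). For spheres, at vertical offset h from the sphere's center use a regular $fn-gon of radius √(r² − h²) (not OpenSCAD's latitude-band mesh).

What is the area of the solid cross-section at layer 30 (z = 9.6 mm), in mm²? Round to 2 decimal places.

38.24 mm²

At z = 9.6 mm: the r=3.5 cylinder gives a regular 32-gon of circumradius 3.5 (constant along its height) (area = (32/2)·3.500²·sin(360°/32) = 38.24 mm²); the sphere at (12.5, 5.5): section is a regular 32-gon, circumradius = √(r²−h²) = √(10²−9.6²) = 2.800 (area = (32/2)·2.800²·sin(360°/32) = 24.47 mm²); the cube at (15, 6.5) is present — its section is the full 21.5×18 rectangle (area 387.00 mm²); Subtracting the remaining from the first: starting from the r=3.5 cylinder (38.24 mm²), the r=10 sphere at (12.5, 5.5) misses the remaining region (no effect); the 21.5×18 cube at (15, 6.5) misses the remaining region (no effect) — area = 38.24 mm². Overall, the cross-section is a single solid region. Net area = 38.24 mm².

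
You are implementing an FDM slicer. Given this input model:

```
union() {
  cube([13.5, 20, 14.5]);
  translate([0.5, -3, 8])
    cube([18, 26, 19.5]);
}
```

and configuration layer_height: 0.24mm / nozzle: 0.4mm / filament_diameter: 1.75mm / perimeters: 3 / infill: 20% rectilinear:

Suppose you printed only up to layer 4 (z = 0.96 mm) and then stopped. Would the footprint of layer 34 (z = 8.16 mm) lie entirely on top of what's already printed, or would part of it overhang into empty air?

Compare the two slices. At z = 0.96: the cube (footprint 13.5×20) is included at this height (area 270.00 mm²); the cube at (0.5, -3) does not reach this height (z outside [8, 27.5]); Taking the union: only the 13.5×20 cube is present, so the union is just that shape — area = 270.00 mm². At z = 8.16: the 13.5×20 cube contributes its full rectangle (area 270.00 mm²); the 18×26 cube at (0.5, -3) contributes its full rectangle (area 468.00 mm²); Combining (union): the regions partially overlap — summed areas 738.00 mm² minus the doubly-counted overlap 260.00 mm² gives 478.00 mm² — area = 478.00 mm². Checking containment: at z = 8.16 the cross-section extends beyond the z = 0.96 cross-section by about 208.00 mm².

part overhangs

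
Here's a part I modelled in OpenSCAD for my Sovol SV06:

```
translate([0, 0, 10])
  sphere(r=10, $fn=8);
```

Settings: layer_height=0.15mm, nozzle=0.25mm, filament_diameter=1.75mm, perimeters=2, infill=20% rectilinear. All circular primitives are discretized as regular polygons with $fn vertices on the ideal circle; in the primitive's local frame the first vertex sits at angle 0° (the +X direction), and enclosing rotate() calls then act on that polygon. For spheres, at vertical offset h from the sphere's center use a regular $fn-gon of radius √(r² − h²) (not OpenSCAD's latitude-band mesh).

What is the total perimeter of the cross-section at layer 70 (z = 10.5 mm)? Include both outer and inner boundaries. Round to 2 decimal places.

61.15 mm

At z = 10.5 mm: the r=10 sphere contributes a regular 8-gon of circumradius √(10²−0.5²) = 9.987 (perimeter = 2·8·9.987·sin(180°/8) = 61.15 mm). Overall, the cross-section is a single solid region. Total boundary length (outer) = 61.15 mm.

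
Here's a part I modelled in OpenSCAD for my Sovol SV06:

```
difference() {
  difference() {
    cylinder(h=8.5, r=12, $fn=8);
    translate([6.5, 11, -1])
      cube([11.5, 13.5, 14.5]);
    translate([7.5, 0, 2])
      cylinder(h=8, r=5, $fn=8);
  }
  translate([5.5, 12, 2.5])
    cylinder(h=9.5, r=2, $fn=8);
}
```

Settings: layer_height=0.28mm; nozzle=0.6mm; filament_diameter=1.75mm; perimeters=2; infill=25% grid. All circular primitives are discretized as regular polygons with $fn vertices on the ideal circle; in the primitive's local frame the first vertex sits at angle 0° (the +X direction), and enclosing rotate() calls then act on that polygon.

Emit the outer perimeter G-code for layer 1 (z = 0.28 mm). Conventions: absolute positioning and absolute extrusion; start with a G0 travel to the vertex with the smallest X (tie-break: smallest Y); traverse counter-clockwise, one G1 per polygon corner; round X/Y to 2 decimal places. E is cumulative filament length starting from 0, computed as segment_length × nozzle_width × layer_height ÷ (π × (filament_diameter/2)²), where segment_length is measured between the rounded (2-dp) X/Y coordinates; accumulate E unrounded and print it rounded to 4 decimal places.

At z = 0.28 mm: the cylinder: section is a regular 8-gon, circumradius r=12; the 11.5×13.5 cube at (6.5, 11) contributes its full rectangle; the cylinder at (7.5, 0) is absent (z outside [2, 10]); Subtracting the remaining from the first: starting from the r=12 cylinder, the 11.5×13.5 cube at (6.5, 11) misses the remaining region (no effect) — 1 connected region; the cylinder at (5.5, 12) is absent (z outside [2.5, 12]); Subtracting the remaining from the first: none of the subtracted shapes is present at this height, so that combined region is unchanged — 1 connected region. The outline is a single polygon with 8 vertices. Extrusion per mm of travel: 0.6 × 0.28 / (π × 0.875²) = 0.069846. Accumulating E over each segment gives final E = 5.1334.

G0 X-12.00 Y0.00 Z0.28
G1 X-8.49 Y-8.49 E0.6417
G1 X0.00 Y-12.00 E1.2833
G1 X8.49 Y-8.49 E1.9250
G1 X12.00 Y0.00 E2.5667
G1 X8.49 Y8.49 E3.2084
G1 X0.00 Y12.00 E3.8500
G1 X-8.49 Y8.49 E4.4917
G1 X-12.00 Y0.00 E5.1334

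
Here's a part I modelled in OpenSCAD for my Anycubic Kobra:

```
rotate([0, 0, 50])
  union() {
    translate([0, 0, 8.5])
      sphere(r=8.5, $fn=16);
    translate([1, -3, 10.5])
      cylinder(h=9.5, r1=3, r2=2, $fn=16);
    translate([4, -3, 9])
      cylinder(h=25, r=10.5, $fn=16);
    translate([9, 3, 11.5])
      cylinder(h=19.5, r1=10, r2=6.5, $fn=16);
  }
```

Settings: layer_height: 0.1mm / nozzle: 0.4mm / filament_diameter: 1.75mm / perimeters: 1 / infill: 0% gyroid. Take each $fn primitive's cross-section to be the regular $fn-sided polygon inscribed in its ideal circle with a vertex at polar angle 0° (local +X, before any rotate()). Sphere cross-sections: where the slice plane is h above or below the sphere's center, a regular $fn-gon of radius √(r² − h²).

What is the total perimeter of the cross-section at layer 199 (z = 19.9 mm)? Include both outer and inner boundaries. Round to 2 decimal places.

At z = 19.9 mm: the sphere is not intersected at this z (|z−center|=11.400 > r=8.5); the cone at (1, -3): at t=0.989 of its height the radius interpolates to r₁+(r₂−r₁)t = 2.011, giving a regular 16-gon of that circumradius (perimeter = 2·16·2.011·sin(180°/16) = 12.55 mm); the r=10.5 cylinder at (4, -3) gives a regular 16-gon of circumradius 10.5 (constant along its height) (perimeter = 2·16·10.500·sin(180°/16) = 65.55 mm); the cone at (9, 3) (r1=10→r2=6.5) has section circumradius 8.492 here — a regular 16-gon (perimeter = 2·16·8.492·sin(180°/16) = 53.02 mm); Taking the union: the regions partially overlap (shared area 144.32 mm²), so the edge portions inside another operand are dropped and the merged outline is re-measured after clipping — boundary = 75.97 mm; (whole slice rotated 50° about Z — lengths, areas and connectivity unchanged). Overall, the cross-section is a single solid region. Total boundary length (outer) = 75.97 mm.

75.97 mm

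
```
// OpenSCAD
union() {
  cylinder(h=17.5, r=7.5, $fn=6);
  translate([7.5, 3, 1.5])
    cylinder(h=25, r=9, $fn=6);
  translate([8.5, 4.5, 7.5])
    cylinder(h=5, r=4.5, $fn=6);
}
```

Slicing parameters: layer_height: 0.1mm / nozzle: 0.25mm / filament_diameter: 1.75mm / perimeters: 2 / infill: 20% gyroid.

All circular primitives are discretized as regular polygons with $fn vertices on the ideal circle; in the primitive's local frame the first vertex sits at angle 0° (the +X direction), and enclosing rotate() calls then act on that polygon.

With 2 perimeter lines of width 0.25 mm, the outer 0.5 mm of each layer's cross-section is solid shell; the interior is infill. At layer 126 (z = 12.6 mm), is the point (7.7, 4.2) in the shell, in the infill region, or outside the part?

infill

At z = 12.6 mm: the r=7.5 cylinder gives a regular 6-gon of circumradius 7.5 (constant along its height); the r=9 cylinder at (7.5, 3) contributes a regular 6-gon of circumradius 9; the cylinder at (8.5, 4.5) does not reach this height (z outside [7.5, 12.5]); Merging all regions: the regions partially overlap (shared area 61.73 mm²), so overlapping operands fuse into one piece — 1 connected region. Overall, the cross-section is a single solid region. The nearest boundary edge runs (3.00, 10.79)→(12.00, 10.79); distance from the point to it = 6.59 mm. The point is inside the cross-section and 6.59 mm from the nearest boundary — more than the 0.5 mm shell width (2 × 0.25), so it's in the infill interior.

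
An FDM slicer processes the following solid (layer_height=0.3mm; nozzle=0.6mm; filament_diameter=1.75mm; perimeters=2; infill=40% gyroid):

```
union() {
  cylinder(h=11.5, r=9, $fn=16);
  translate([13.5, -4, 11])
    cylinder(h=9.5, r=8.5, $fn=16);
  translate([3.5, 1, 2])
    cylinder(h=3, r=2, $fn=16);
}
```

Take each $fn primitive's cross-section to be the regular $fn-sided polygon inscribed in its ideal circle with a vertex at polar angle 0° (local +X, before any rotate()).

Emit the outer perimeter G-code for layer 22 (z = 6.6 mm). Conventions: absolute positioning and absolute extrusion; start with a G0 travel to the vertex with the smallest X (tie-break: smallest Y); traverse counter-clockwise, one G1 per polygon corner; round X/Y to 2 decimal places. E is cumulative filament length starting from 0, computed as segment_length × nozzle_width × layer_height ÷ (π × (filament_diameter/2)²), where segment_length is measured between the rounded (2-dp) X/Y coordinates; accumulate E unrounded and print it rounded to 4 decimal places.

At z = 6.6 mm: the r=9 cylinder contributes a regular 16-gon of circumradius 9; the cylinder at (13.5, -4) does not reach this height (z outside [11, 20.5]); the cylinder at (3.5, 1) is absent (z outside [2, 5]); Merging all regions: only the r=9 cylinder is present, so the union is just that shape — 1 connected region. The outline is a single polygon with 16 vertices. Extrusion per mm of travel: 0.6 × 0.3 / (π × 0.875²) = 0.074835. Accumulating E over each segment gives final E = 4.2026.

G0 X-9.00 Y0.00 Z6.60
G1 X-8.31 Y-3.44 E0.2626
G1 X-6.36 Y-6.36 E0.5253
G1 X-3.44 Y-8.31 E0.7881
G1 X0.00 Y-9.00 E1.0507
G1 X3.44 Y-8.31 E1.3132
G1 X6.36 Y-6.36 E1.5760
G1 X8.31 Y-3.44 E1.8387
G1 X9.00 Y0.00 E2.1013
G1 X8.31 Y3.44 E2.3639
G1 X6.36 Y6.36 E2.6266
G1 X3.44 Y8.31 E2.8894
G1 X0.00 Y9.00 E3.1520
G1 X-3.44 Y8.31 E3.4145
G1 X-6.36 Y6.36 E3.6773
G1 X-8.31 Y3.44 E3.9401
G1 X-9.00 Y0.00 E4.2026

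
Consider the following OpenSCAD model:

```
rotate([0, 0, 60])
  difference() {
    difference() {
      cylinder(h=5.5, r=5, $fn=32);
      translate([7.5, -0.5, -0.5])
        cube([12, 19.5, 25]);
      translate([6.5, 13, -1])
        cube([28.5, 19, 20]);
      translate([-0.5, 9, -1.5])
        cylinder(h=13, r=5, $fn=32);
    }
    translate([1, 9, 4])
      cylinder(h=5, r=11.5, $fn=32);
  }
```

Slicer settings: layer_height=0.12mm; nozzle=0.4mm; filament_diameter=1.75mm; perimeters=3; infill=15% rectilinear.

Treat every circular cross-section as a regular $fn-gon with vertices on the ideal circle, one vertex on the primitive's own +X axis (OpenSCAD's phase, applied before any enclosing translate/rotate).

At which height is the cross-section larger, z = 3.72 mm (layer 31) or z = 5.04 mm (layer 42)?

layer 31 (z = 3.72 mm)

Layer 31 (z = 3.72): the r=5 cylinder gives a regular 32-gon of circumradius 5 (constant along its height) (area = (32/2)·5.000²·sin(360°/32) = 78.04 mm²); the 12×19.5 cube at (7.5, -0.5) contributes its full rectangle (area 234.00 mm²); the cube at (6.5, 13) (footprint 28.5×19) is included at this height (area 541.50 mm²); the r=5 cylinder at (-0.5, 9) contributes a regular 32-gon of circumradius 5 (area = (32/2)·5.000²·sin(360°/32) = 78.04 mm²); Taking the first minus the rest: starting from the r=5 cylinder (78.04 mm²), the 12×19.5 cube at (7.5, -0.5) misses the remaining region (no effect); the 28.5×19 cube at (6.5, 13) misses the remaining region (no effect); the r=5 cylinder at (-0.5, 9) partially overlaps it — only the 2.73 mm² overlap (of its 78.04 mm²) is removed, clipping the outline — area = 75.30 mm²; the cylinder at (1, 9) is not intersected at this z (z outside [4, 9]); After the difference (first − rest): none of the subtracted shapes is present at this height, so the result so far is unchanged — area = 75.30 mm²; (whole slice rotated 60° about Z — lengths, areas and connectivity unchanged). So its area = 75.30 mm². Layer 42 (z = 5.04): the cylinder: section is a regular 32-gon, circumradius r=5 (area = (32/2)·5.000²·sin(360°/32) = 78.04 mm²); the 12×19.5 cube at (7.5, -0.5) contributes its full rectangle (area 234.00 mm²); the 28.5×19 cube at (6.5, 13) contributes its full rectangle (area 541.50 mm²); the r=5 cylinder at (-0.5, 9) gives a regular 32-gon of circumradius 5 (constant along its height) (area = (32/2)·5.000²·sin(360°/32) = 78.04 mm²); Taking the first minus the rest: starting from the r=5 cylinder (78.04 mm²), the 12×19.5 cube at (7.5, -0.5) misses the remaining region (no effect); the 28.5×19 cube at (6.5, 13) misses the remaining region (no effect); the r=5 cylinder at (-0.5, 9) partially overlaps it — only the 2.73 mm² overlap (of its 78.04 mm²) is removed, clipping the outline — area = 75.30 mm²; the r=11.5 cylinder at (1, 9) contributes a regular 32-gon of circumradius 11.5 (area = (32/2)·11.500²·sin(360°/32) = 412.81 mm²); After the difference (first − rest): starting from the result so far (75.30 mm²), the r=11.5 cylinder at (1, 9) partially overlaps it — only the 56.41 mm² overlap (of its 412.81 mm²) is removed, clipping the outline — area = 18.90 mm²; (rotated 60° about Z; rotation is an isometry so areas/perimeters/island counts are preserved). So its area = 18.90 mm². Layer 31 is larger (75.30 vs 18.90 mm²).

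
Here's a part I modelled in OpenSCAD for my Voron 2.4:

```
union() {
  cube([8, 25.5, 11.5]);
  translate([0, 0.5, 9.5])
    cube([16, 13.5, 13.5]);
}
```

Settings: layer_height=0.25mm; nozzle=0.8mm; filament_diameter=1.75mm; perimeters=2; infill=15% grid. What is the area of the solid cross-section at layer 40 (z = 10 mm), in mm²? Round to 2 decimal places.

312.00 mm²

At z = 10 mm: the cube (footprint 8×25.5) is included at this height (area 204.00 mm²); the cube at (0, 0.5) (footprint 16×13.5) is included at this height (area 216.00 mm²); Taking the union: the regions partially overlap — summed areas 420.00 mm² minus the doubly-counted overlap 108.00 mm² gives 312.00 mm² — area = 312.00 mm². Overall, the cross-section is a single solid region. Net area = 312.00 mm².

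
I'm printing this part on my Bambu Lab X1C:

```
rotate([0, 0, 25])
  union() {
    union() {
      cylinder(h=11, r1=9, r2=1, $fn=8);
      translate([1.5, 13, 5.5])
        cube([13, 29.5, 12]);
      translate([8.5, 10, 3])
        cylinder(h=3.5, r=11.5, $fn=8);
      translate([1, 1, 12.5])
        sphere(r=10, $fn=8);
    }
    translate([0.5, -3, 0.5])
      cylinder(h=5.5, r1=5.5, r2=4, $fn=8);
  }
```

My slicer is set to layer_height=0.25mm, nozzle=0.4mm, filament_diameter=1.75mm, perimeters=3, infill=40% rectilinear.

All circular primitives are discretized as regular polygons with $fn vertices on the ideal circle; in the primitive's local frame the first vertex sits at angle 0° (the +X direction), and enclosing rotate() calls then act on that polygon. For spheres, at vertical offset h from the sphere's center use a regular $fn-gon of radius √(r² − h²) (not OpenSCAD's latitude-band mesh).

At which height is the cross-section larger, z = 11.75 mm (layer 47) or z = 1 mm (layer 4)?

Layer 47 (z = 11.75): the cone is absent (z outside [0, 11]); the 13×29.5 cube at (1.5, 13) contributes its full rectangle (area 383.50 mm²); the cylinder at (8.5, 10) does not reach this height (z outside [3, 6.5]); the sphere at (1, 1): section is a regular 8-gon, circumradius = √(r²−h²) = √(10²−0.75²) = 9.972 (area = (8/2)·9.972²·sin(360°/8) = 281.25 mm²); Combining (union): the 2 present regions are separate (no shared area or edge), so areas and boundary lengths simply add and each stays a separate island — area = 664.75 mm²; the cone at (0.5, -3) is not intersected at this z (z outside [0.5, 6]); Taking the union: only that combined region is present, so the union is just that shape — area = 664.75 mm²; (rotated 25° about Z; rotation is an isometry so areas/perimeters/island counts are preserved). So its area = 664.75 mm². Layer 4 (z = 1): the cone (r1=9→r2=1) has section circumradius 8.273 here — a regular 8-gon (area = (8/2)·8.273²·sin(360°/8) = 193.57 mm²); the cube at (1.5, 13) is absent (z outside [5.5, 17.5]); the cylinder at (8.5, 10) does not reach this height (z outside [3, 6.5]); the sphere at (1, 1) does not reach this height (|z−center|=11.500 > r=10); Combining (union): only the cone is present, so the union is just that shape — area = 193.57 mm²; the cone at (0.5, -3) (r1=5.5→r2=4) has section circumradius 5.364 here — a regular 8-gon (area = (8/2)·5.364²·sin(360°/8) = 81.37 mm²); Merging all regions: the regions partially overlap — summed areas 274.94 mm² minus the doubly-counted overlap 80.16 mm² gives 194.78 mm² — area = 194.78 mm²; (rotated 25° about Z; rotation is an isometry so areas/perimeters/island counts are preserved). So its area = 194.78 mm². Layer 47 is larger (664.75 vs 194.78 mm²).

layer 47 (z = 11.75 mm)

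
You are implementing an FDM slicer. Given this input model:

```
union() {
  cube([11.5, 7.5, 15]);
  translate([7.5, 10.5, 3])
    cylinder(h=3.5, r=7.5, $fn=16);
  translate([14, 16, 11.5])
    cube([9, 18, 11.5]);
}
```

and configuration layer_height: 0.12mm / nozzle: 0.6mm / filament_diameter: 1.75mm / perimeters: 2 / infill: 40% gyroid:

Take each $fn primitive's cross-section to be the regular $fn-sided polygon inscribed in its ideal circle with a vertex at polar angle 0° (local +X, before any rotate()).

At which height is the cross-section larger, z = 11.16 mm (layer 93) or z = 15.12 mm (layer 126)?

layer 126 (z = 15.12 mm)

Layer 93 (z = 11.16): the cube (footprint 11.5×7.5) is included at this height (area 86.25 mm²); the cylinder at (7.5, 10.5) is not intersected at this z (z outside [3, 6.5]); the cube at (14, 16) is not intersected at this z (z outside [11.5, 23]); Taking the union: only the 11.5×7.5 cube is present, so the union is just that shape — area = 86.25 mm². So its area = 86.25 mm². Layer 126 (z = 15.12): the cube is not intersected at this z (z outside [0, 15]); the cylinder at (7.5, 10.5) is absent (z outside [3, 6.5]); the cube at (14, 16) is present — its section is the full 9×18 rectangle (area 162.00 mm²); Combining (union): only the 9×18 cube at (14, 16) is present, so the union is just that shape — area = 162.00 mm². So its area = 162.00 mm². Layer 126 is larger (162.00 vs 86.25 mm²).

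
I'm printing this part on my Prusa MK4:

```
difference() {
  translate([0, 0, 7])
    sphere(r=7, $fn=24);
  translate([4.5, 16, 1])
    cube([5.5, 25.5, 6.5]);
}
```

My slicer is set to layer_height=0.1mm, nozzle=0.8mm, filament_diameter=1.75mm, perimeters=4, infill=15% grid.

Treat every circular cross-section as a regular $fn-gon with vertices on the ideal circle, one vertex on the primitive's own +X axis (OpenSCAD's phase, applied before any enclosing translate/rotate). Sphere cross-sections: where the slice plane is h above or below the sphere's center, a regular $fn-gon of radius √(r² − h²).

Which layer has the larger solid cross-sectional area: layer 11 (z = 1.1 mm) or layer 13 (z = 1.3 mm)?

layer 13 (z = 1.3 mm)

Layer 11 (z = 1.1): the r=7 sphere slices to a regular 24-gon of circumradius 3.767 (√(r²−h²) with h=5.9 from center) (area = (24/2)·3.767²·sin(360°/24) = 44.07 mm²); the 5.5×25.5 cube at (4.5, 16) contributes its full rectangle (area 140.25 mm²); Taking the first minus the rest: starting from the r=7 sphere (44.07 mm²), the 5.5×25.5 cube at (4.5, 16) misses the remaining region (no effect) — area = 44.07 mm². So its area = 44.07 mm². Layer 13 (z = 1.3): the r=7 sphere slices to a regular 24-gon of circumradius 4.063 (√(r²−h²) with h=5.7 from center) (area = (24/2)·4.063²·sin(360°/24) = 51.28 mm²); the cube at (4.5, 16) (footprint 5.5×25.5) is included at this height (area 140.25 mm²); Taking the first minus the rest: starting from the r=7 sphere (51.28 mm²), the 5.5×25.5 cube at (4.5, 16) misses the remaining region (no effect) — area = 51.28 mm². So its area = 51.28 mm². Layer 13 is larger (51.28 vs 44.07 mm²).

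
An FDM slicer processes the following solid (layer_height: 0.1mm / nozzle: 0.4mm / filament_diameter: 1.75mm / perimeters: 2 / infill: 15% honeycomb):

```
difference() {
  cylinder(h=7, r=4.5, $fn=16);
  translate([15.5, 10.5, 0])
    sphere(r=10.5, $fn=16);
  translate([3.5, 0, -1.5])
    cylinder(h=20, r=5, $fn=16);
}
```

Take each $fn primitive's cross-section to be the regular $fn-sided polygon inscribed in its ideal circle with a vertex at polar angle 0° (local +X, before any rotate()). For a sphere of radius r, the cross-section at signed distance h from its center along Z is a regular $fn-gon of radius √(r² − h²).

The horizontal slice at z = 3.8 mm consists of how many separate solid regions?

1

At z = 3.8 mm: the r=4.5 cylinder contributes a regular 16-gon of circumradius 4.5; the r=10.5 sphere at (15.5, 10.5) slices to a regular 16-gon of circumradius 9.788 (√(r²−h²) with h=3.8 from center); the r=5 cylinder at (3.5, 0) contributes a regular 16-gon of circumradius 5; Subtracting the remaining from the first: starting from the r=4.5 cylinder, the r=10.5 sphere at (15.5, 10.5) misses the remaining region (no effect); the r=5 cylinder at (3.5, 0) partially overlaps it — only the 36.86 mm² overlap (of its 76.54 mm²) is removed, clipping the outline — 1 connected region. The result has 1 disconnected region.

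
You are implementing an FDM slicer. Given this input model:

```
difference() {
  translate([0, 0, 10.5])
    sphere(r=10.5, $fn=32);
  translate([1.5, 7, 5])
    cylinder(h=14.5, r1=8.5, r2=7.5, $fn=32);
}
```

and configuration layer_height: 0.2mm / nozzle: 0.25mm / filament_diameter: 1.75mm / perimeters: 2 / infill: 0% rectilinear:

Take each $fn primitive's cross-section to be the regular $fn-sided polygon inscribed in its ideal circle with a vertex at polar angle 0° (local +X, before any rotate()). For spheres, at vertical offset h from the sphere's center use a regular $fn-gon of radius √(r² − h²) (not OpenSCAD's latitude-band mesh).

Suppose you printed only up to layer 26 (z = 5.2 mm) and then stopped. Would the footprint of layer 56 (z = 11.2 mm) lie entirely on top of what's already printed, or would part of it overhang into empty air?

Compare the two slices. At z = 5.2: the sphere: section is a regular 32-gon, circumradius = √(r²−h²) = √(10.5²−5.3²) = 9.064 (area = (32/2)·9.064²·sin(360°/32) = 256.46 mm²); the cone at (1.5, 7): at t=0.014 of its height the radius interpolates to r₁+(r₂−r₁)t = 8.486, giving a regular 32-gon of that circumradius (area = (32/2)·8.486²·sin(360°/32) = 224.79 mm²); Taking the first minus the rest: starting from the r=10.5 sphere (256.46 mm²), the cone at (1.5, 7) partially overlaps it — only the 118.54 mm² overlap (of its 224.79 mm²) is removed, clipping the outline — area = 137.91 mm². At z = 11.2: the r=10.5 sphere slices to a regular 32-gon of circumradius 10.477 (√(r²−h²) with h=0.7 from center) (area = (32/2)·10.477²·sin(360°/32) = 342.61 mm²); the cone at (1.5, 7): at t=0.428 of its height the radius interpolates to r₁+(r₂−r₁)t = 8.072, giving a regular 32-gon of that circumradius (area = (32/2)·8.072²·sin(360°/32) = 203.41 mm²); Subtracting the remaining from the first: starting from the r=10.5 sphere (342.61 mm²), the cone at (1.5, 7) partially overlaps it — only the 135.99 mm² overlap (of its 203.41 mm²) is removed, clipping the outline — area = 206.62 mm². Checking containment: at z = 11.2 the cross-section extends beyond the z = 5.2 cross-section by about 68.71 mm².

part overhangs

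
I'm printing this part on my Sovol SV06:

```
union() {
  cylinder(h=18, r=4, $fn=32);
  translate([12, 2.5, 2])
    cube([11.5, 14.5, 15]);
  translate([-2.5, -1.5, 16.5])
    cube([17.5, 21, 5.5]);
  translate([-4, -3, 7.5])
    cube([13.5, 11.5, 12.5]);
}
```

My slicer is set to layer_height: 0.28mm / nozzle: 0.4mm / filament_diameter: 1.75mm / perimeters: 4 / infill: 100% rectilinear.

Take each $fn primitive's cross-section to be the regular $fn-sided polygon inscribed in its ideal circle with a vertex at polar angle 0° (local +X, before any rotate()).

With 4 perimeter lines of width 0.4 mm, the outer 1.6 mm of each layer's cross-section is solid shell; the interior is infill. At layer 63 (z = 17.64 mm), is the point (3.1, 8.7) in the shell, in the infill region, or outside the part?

infill

At z = 17.64 mm: the r=4 cylinder contributes a regular 32-gon of circumradius 4; the cube at (12, 2.5) is not intersected at this z (z outside [2, 17]); the cube at (-2.5, -1.5) (footprint 17.5×21) is included at this height; the 13.5×11.5 cube at (-4, -3) contributes its full rectangle; Merging all regions: the regions partially overlap (shared area 166.39 mm²), so overlapping operands fuse into one piece — 1 connected region. Overall, the cross-section is a single solid region. The nearest boundary edge runs (-2.50, 8.50)→(-2.50, 19.50); distance from the point to it = 5.60 mm. The point is inside the cross-section and 5.60 mm from the nearest boundary — more than the 1.6 mm shell width (4 × 0.4), so it's in the infill interior.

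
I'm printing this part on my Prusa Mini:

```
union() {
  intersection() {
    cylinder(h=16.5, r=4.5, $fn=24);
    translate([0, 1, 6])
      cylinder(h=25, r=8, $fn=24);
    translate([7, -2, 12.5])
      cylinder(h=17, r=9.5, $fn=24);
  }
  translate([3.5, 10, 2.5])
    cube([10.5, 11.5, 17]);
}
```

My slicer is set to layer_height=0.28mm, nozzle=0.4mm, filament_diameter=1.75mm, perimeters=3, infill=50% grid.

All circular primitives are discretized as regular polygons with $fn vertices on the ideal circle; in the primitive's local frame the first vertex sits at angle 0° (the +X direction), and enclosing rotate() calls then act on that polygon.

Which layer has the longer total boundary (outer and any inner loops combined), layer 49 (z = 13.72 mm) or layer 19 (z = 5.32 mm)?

Layer 49 (z = 13.72): the cylinder: section is a regular 24-gon, circumradius r=4.5 (perimeter = 2·24·4.500·sin(180°/24) = 28.19 mm); the cylinder at (0, 1): section is a regular 24-gon, circumradius r=8 (perimeter = 2·24·8.000·sin(180°/24) = 50.12 mm); the r=9.5 cylinder at (7, -2) gives a regular 24-gon of circumradius 9.5 (constant along its height) (perimeter = 2·24·9.500·sin(180°/24) = 59.52 mm); Taking the intersection: the r=4.5 cylinder lies inside the r=8 cylinder at (0, 1), so it is kept whole; the r=9.5 cylinder at (7, -2) partially overlaps the running intersection; clipping to the common part keeps 47.43 mm² — boundary = 25.40 mm; the cube at (3.5, 10) is present — its section is the full 10.5×11.5 rectangle (perimeter 44.00 mm); Combining (union): the 2 present regions are separate (no shared area or edge), so areas and boundary lengths simply add and each stays a separate island — boundary = 69.40 mm. So its perimeter = 69.40 mm. Layer 19 (z = 5.32): the r=4.5 cylinder gives a regular 24-gon of circumradius 4.5 (constant along its height) (perimeter = 2·24·4.500·sin(180°/24) = 28.19 mm); the cylinder at (0, 1) is not intersected at this z (z outside [6, 31]); the cylinder at (7, -2) does not reach this height (z outside [12.5, 29.5]); After intersecting: at least one operand is absent at this height, so nothing remains; the cube at (3.5, 10) (footprint 10.5×11.5) is included at this height (perimeter 44.00 mm); Merging all regions: only the 10.5×11.5 cube at (3.5, 10) is present, so the union is just that shape — boundary = 44.00 mm. So its perimeter = 44.00 mm. Layer 49 is larger (69.40 vs 44.00 mm).

layer 49 (z = 13.72 mm)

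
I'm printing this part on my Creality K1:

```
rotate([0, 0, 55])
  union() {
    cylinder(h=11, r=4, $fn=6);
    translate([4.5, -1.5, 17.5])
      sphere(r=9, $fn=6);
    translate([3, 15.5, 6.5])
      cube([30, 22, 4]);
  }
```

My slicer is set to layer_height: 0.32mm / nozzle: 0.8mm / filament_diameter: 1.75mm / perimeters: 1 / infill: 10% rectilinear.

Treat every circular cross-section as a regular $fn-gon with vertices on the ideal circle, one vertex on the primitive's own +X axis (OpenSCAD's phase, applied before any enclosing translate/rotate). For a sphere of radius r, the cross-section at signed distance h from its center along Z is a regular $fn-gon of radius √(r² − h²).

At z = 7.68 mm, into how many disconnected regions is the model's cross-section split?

2

At z = 7.68 mm: the r=4 cylinder contributes a regular 6-gon of circumradius 4; the sphere at (4.5, -1.5) is absent (|z−center|=9.820 > r=9); the 30×22 cube at (3, 15.5) contributes its full rectangle; Merging all regions: the 2 present regions are separate (no shared area or edge), so areas and boundary lengths simply add and each stays a separate island — 2 connected regions; (whole slice rotated 55° about Z — lengths, areas and connectivity unchanged). The result has 2 disconnected regions.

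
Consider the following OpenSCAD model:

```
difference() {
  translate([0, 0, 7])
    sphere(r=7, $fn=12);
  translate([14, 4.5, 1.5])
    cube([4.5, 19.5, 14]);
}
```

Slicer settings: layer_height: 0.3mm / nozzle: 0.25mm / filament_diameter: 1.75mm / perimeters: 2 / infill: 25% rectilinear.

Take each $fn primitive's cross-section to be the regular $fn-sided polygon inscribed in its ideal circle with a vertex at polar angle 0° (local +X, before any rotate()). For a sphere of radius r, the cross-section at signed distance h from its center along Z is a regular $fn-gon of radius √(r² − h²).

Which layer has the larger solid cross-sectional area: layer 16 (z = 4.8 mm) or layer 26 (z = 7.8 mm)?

layer 26 (z = 7.8 mm)

Layer 16 (z = 4.8): the sphere: section is a regular 12-gon, circumradius = √(r²−h²) = √(7²−2.2²) = 6.645 (area = (12/2)·6.645²·sin(360°/12) = 132.48 mm²); the 4.5×19.5 cube at (14, 4.5) contributes its full rectangle (area 87.75 mm²); After the difference (first − rest): starting from the r=7 sphere (132.48 mm²), the 4.5×19.5 cube at (14, 4.5) misses the remaining region (no effect) — area = 132.48 mm². So its area = 132.48 mm². Layer 26 (z = 7.8): the sphere: section is a regular 12-gon, circumradius = √(r²−h²) = √(7²−0.8²) = 6.954 (area = (12/2)·6.954²·sin(360°/12) = 145.08 mm²); the cube at (14, 4.5) (footprint 4.5×19.5) is included at this height (area 87.75 mm²); Taking the first minus the rest: starting from the r=7 sphere (145.08 mm²), the 4.5×19.5 cube at (14, 4.5) misses the remaining region (no effect) — area = 145.08 mm². So its area = 145.08 mm². Layer 26 is larger (145.08 vs 132.48 mm²).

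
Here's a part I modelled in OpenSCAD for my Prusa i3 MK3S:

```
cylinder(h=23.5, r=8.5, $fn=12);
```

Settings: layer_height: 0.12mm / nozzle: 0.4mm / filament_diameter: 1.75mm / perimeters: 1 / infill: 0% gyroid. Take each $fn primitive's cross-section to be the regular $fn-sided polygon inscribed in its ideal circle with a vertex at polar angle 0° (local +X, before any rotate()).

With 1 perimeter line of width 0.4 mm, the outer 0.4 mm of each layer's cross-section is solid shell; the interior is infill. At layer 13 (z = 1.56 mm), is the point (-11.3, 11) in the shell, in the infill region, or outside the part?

At z = 1.56 mm: the r=8.5 cylinder contributes a regular 12-gon of circumradius 8.5. Overall, the cross-section is a single solid region. The nearest boundary edge runs (-4.25, 7.36)→(-7.36, 4.25); distance from the point to it = 7.56 mm. The point is not inside any of the regions above, so it lies outside the cross-section (7.56 mm from the nearest boundary).

outside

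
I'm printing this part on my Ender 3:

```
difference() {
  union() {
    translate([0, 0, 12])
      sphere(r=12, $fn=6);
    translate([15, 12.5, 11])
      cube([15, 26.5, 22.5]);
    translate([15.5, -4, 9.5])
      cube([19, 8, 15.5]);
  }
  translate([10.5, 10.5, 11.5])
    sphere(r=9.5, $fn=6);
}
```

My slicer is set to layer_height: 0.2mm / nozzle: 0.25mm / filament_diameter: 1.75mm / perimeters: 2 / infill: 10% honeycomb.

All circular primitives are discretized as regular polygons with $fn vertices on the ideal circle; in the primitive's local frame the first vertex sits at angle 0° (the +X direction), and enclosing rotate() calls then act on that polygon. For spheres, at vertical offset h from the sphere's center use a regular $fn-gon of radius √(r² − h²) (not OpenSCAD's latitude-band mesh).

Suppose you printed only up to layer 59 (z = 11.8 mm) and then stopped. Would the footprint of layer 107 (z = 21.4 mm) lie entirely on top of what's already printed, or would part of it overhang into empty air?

part overhangs

Compare the two slices. At z = 11.8: the r=12 sphere slices to a regular 6-gon of circumradius 11.998 (√(r²−h²) with h=0.2 from center) (area = (6/2)·11.998²·sin(360°/6) = 374.02 mm²); the cube at (15, 12.5) is present — its section is the full 15×26.5 rectangle (area 397.50 mm²); the cube at (15.5, -4) is present — its section is the full 19×8 rectangle (area 152.00 mm²); Taking the union: the 3 present regions are separate (no shared area or edge), so areas and boundary lengths simply add and each stays a separate island — area = 923.52 mm²; the r=9.5 sphere at (10.5, 10.5) contributes a regular 6-gon of circumradius √(9.5²−0.3²) = 9.495 (area = (6/2)·9.495²·sin(360°/6) = 234.24 mm²); Subtracting the remaining from the first: starting from the result so far (923.52 mm²), the r=9.5 sphere at (10.5, 10.5) partially overlaps it — only the 53.21 mm² overlap (of its 234.24 mm²) is removed, clipping the outline — area = 870.31 mm². At z = 21.4: the r=12 sphere contributes a regular 6-gon of circumradius √(12²−9.4²) = 7.459 (area = (6/2)·7.459²·sin(360°/6) = 144.56 mm²); the cube at (15, 12.5) (footprint 15×26.5) is included at this height (area 397.50 mm²); the cube at (15.5, -4) is present — its section is the full 19×8 rectangle (area 152.00 mm²); Taking the union: the 3 present regions are separate (no shared area or edge), so areas and boundary lengths simply add and each stays a separate island — area = 694.06 mm²; the sphere at (10.5, 10.5) is not intersected at this z (|z−center|=9.900 > r=9.5); Taking the first minus the rest: none of the subtracted shapes is present at this height, so that combined region is unchanged — area = 694.06 mm². Checking containment: at z = 21.4 the cross-section extends beyond the z = 11.8 cross-section by about 14.84 mm².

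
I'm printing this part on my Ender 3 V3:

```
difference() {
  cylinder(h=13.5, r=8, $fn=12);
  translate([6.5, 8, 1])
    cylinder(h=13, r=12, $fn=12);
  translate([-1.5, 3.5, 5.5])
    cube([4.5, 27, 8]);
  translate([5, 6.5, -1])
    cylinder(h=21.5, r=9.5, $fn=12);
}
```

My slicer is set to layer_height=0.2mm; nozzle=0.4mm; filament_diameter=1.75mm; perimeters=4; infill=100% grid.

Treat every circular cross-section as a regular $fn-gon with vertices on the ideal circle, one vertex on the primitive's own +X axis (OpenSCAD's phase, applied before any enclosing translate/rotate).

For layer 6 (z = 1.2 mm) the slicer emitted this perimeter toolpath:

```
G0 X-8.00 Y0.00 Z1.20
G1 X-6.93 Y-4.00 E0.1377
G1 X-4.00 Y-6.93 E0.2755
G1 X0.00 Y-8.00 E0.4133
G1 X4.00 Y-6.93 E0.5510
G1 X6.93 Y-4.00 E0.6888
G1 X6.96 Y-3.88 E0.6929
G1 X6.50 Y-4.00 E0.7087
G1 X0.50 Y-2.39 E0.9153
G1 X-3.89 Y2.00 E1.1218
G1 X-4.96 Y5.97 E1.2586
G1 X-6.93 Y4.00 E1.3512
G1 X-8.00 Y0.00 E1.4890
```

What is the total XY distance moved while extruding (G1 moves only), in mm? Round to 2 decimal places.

44.77 mm

Sum the Euclidean lengths of each G1 segment: total = 44.77 mm.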